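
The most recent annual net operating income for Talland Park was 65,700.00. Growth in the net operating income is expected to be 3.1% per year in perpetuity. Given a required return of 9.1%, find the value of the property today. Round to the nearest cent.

1128945.00

D₁ = D₀ × (1 + g) = 65,700.00 × 1.031 = 67,736.7000
Growing perpetuity: P = D₁ / (r − g) = 67,736.7000 / (0.091 − 0.031) = 1,128,945.00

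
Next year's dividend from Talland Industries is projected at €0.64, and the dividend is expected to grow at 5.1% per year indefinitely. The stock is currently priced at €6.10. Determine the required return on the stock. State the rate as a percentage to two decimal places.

15.59%

P = D₁/(r − g) ⇒ r = D₁/P + g = €0.6400/€6.10 + 0.051 = 0.104918 + 0.051 = 0.155918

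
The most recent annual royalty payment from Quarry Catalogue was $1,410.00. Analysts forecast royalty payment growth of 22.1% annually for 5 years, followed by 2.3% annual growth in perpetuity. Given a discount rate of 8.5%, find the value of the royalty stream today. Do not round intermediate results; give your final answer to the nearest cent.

D_1 = 1721.61000
D_2 = 2102.08581
D_3 = 2566.64677
D_4 = 3133.87571
D_5 = 3826.46224
Terminal value at year 5: TV = D_5×(1+g_2)/(r−g_2) = 3914.47087/0.062 = 63136.62701
P_0 = D_1/(1+r)^1 + D_2/(1+r)^2 + D_3/(1+r)^3 + D_4/(1+r)^4 + D_5/(1+r)^5 + TV/(1+r)^5
    = 1586.73733 + 1785.62790 + 2009.44855 + 2261.32412 + 2544.77120 + 41988.72484 = 52176.63394

$52176.63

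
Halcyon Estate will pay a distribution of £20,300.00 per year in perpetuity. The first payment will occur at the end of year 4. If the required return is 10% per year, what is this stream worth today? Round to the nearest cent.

£152516.90

Value at end of year 3: C / r = £20,300.00 / 0.1 = £203,000.0000
Discount to today: PV = £203,000.0000 / (1 + 0.1)^3 = £203,000.0000 / 1.331000 = £152,516.90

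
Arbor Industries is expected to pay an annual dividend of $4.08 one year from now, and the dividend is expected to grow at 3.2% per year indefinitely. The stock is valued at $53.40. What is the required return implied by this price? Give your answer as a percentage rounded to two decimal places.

P = D₁/(r − g) ⇒ r = D₁/P + g = $4.0800/$53.40 + 0.032 = 0.076404 + 0.032 = 0.108404

10.84%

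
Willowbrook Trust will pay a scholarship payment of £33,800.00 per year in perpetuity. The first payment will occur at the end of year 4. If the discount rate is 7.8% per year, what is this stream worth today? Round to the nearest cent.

Value at end of year 3: C / r = £33,800.00 / 0.078 = £433,333.3333
Discount to today: PV = £433,333.3333 / (1 + 0.078)^3 = £433,333.3333 / 1.252727 = £345,912.15

£345912.15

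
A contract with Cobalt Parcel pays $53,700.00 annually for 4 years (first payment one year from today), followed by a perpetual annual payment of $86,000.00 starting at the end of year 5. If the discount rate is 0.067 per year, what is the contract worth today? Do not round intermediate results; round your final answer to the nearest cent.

PV of 4-year annuity: $53,700.00 × [1 − (1+0.067)^−4] / 0.067 = 183131.94387
Perpetuity value at year 4: $86,000.00 / 0.067 = 1283582.08955
PV of perpetuity: 1283582.08955 / (1+0.067)^4 = 990298.15709
Total PV = 183131.94387 + 990298.15709 = 1173430.10097

$1173430.10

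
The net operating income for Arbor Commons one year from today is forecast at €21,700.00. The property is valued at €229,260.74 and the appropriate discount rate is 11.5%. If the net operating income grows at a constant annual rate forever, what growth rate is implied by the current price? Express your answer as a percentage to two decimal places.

2.03%

P = D₁/(r−g) ⇒ g = r − D₁/P = 0.115 − €21,700.00/€229,260.74 = 0.020348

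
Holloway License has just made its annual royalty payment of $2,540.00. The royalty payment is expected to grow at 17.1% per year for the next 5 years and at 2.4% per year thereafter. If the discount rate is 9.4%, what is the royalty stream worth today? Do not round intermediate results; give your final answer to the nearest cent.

$67854.52

D_1 = 2974.34000
D_2 = 3482.95214
D_3 = 4078.53696
D_4 = 4775.96678
D_5 = 5592.65709
Terminal value at year 5: TV = D_5×(1+g_2)/(r−g_2) = 5726.88086/0.07 = 81812.58378
P_0 = D_1/(1+r)^1 + D_2/(1+r)^2 + D_3/(1+r)^3 + D_4/(1+r)^4 + D_5/(1+r)^5 + TV/(1+r)^5
    = 2718.77514 + 2910.13317 + 3114.95973 + 3334.20278 + 3568.87701 + 52207.57230 = 67854.52012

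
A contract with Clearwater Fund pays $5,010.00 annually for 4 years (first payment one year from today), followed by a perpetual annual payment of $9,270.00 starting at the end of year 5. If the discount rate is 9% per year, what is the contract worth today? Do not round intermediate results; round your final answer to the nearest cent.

PV of 4-year annuity: $5,010.00 × [1 − (1+0.09)^−4] / 0.09 = 16230.99658
Perpetuity value at year 4: $9,270.00 / 0.09 = 103000.00000
PV of perpetuity: 103000.00000 / (1+0.09)^4 = 72967.79674
Total PV = 16230.99658 + 72967.79674 = 89198.79332

$89198.79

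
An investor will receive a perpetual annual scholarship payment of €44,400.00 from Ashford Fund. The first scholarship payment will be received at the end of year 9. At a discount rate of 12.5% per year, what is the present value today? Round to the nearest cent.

€138437.19

Value at end of year 8: C / r = €44,400.00 / 0.125 = €355,200.0000
Discount to today: PV = €355,200.0000 / (1 + 0.125)^8 = €355,200.0000 / 2.565785 = €138,437.19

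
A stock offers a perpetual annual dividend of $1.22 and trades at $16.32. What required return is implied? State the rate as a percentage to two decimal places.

7.48%

P = C/r ⇒ r = C/P = $1.22/$16.32 = 0.074755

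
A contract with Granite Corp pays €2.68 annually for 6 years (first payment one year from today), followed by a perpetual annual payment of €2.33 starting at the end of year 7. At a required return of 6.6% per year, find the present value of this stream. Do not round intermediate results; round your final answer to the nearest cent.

€36.99

PV of 6-year annuity: €2.68 × [1 − (1+0.066)^−6] / 0.066 = 12.93361
Perpetuity value at year 6: €2.33 / 0.066 = 35.30303
PV of perpetuity: 35.30303 / (1+0.066)^6 = 24.05851
Total PV = 12.93361 + 24.05851 = 36.99212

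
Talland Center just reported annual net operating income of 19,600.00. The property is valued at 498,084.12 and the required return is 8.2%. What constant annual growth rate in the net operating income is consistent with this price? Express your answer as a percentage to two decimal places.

P = D₀(1+g)/(r−g) ⇒ P(r−g) = D₀(1+g) ⇒ g(P+D₀) = P·r − D₀
g = (P·r − D₀)/(P + D₀) = (498,084.12×0.082 − 19,600.00) / (498,084.12 + 19,600.00) = 0.041034

4.10%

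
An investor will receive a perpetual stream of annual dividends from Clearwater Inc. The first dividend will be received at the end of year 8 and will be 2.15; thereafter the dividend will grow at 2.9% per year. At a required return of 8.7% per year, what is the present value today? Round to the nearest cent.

20.67

Value at end of year 7: C₁ / (r − g) = 2.15 / (0.087 − 0.029) = 37.0690
Discount to today: PV = 37.0690 / (1 + 0.087)^7 = 37.0690 / 1.793109 = 20.67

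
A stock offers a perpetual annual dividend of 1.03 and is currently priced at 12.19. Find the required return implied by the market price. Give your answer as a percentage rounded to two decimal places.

8.45%

P = C/r ⇒ r = C/P = 1.03/12.19 = 0.084495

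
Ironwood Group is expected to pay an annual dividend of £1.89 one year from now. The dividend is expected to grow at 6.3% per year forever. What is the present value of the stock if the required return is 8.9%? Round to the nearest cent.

Growing perpetuity: P = D₁ / (r − g) = £1.8900 / (0.089 − 0.063) = £72.69

£72.69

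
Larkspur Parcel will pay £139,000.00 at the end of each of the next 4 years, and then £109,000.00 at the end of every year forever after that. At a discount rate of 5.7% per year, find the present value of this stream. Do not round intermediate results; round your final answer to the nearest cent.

PV of 4-year annuity: £139,000.00 × [1 − (1+0.057)^−4] / 0.057 = 484976.92901
Perpetuity value at year 4: £109,000.00 / 0.057 = 1912280.70175
PV of perpetuity: 1912280.70175 / (1+0.057)^4 = 1531975.05239
Total PV = 484976.92901 + 1531975.05239 = 2016951.98140

£2016951.98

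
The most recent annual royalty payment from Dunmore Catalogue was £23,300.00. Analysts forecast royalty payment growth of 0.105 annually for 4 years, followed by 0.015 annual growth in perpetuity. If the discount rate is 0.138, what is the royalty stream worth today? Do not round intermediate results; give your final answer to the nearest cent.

D_1 = 25746.50000
D_2 = 28449.88250
D_3 = 31437.12016
D_4 = 34738.01778
Terminal value at year 4: TV = D_4×(1+g_2)/(r−g_2) = 35259.08805/0.123 = 286659.25241
P_0 = D_1/(1+r)^1 + D_2/(1+r)^2 + D_3/(1+r)^3 + D_4/(1+r)^4 + TV/(1+r)^4
    = 22624.34095 + 21968.27482 + 21331.23346 + 20712.66518 + 170921.58665 = 257558.10107

£257558.10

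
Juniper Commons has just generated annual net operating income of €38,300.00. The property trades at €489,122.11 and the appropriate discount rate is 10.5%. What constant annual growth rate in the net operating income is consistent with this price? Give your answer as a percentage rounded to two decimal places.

P = D₀(1+g)/(r−g) ⇒ P(r−g) = D₀(1+g) ⇒ g(P+D₀) = P·r − D₀
g = (P·r − D₀)/(P + D₀) = (€489,122.11×0.105 − €38,300.00) / (€489,122.11 + €38,300.00) = 0.024758

2.48%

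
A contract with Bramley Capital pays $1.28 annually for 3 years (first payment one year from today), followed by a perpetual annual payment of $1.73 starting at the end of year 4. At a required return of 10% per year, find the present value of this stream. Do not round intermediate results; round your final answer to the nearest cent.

PV of 3-year annuity: $1.28 × [1 − (1+0.1)^−3] / 0.1 = 3.18317
Perpetuity value at year 3: $1.73 / 0.1 = 17.30000
PV of perpetuity: 17.30000 / (1+0.1)^3 = 12.99775
Total PV = 3.18317 + 12.99775 = 16.18092

$16.18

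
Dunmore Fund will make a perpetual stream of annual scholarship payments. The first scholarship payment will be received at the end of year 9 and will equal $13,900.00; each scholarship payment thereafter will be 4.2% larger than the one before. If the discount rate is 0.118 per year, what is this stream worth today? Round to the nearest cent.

Value at end of year 8: C₁ / (r − g) = $13,900.00 / (0.118 − 0.042) = $182,894.7368
Discount to today: PV = $182,894.7368 / (1 + 0.118)^8 = $182,894.7368 / 2.440813 = $74,931.91

$74931.91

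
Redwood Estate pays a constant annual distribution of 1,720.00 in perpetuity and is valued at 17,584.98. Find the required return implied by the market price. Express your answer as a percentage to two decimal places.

P = C/r ⇒ r = C/P = 1,720.00/17,584.98 = 0.097811

9.78%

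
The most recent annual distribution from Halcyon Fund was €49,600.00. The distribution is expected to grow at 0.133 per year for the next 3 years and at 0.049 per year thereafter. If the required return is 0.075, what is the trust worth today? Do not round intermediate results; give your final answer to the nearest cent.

D_1 = 56196.80000
D_2 = 63670.97440
D_3 = 72139.21400
Terminal value at year 3: TV = D_3×(1+g_2)/(r−g_2) = 75674.03548/0.026 = 2910539.82619
P_0 = D_1/(1+r)^1 + D_2/(1+r)^2 + D_3/(1+r)^3 + TV/(1+r)^3
    = 52276.09302 + 55096.57060 + 58069.22278 + 2342869.79607 = 2508311.68248

€2508311.68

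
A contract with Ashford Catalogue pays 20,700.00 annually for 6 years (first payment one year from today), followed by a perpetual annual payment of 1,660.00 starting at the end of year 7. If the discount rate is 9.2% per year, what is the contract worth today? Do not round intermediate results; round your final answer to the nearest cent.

PV of 6-year annuity: 20,700.00 × [1 − (1+0.092)^−6] / 0.092 = 92307.40486
Perpetuity value at year 6: 1,660.00 / 0.092 = 18043.47826
PV of perpetuity: 18043.47826 / (1+0.092)^6 = 10641.04869
Total PV = 92307.40486 + 10641.04869 = 102948.45355

102948.45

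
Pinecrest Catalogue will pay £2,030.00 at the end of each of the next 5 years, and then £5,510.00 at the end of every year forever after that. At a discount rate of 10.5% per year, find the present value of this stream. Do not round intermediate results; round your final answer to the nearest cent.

PV of 5-year annuity: £2,030.00 × [1 − (1+0.105)^−5] / 0.105 = 7598.00219
Perpetuity value at year 5: £5,510.00 / 0.105 = 52476.19048
PV of perpetuity: 52476.19048 / (1+0.105)^5 = 31853.04166
Total PV = 7598.00219 + 31853.04166 = 39451.04386

£39451.04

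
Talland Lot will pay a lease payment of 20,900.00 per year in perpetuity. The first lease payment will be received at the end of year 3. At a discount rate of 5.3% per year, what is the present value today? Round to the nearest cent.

Value at end of year 2: C / r = 20,900.00 / 0.053 = 394,339.6226
Discount to today: PV = 394,339.6226 / (1 + 0.053)^2 = 394,339.6226 / 1.108809 = 355,642.52

355642.52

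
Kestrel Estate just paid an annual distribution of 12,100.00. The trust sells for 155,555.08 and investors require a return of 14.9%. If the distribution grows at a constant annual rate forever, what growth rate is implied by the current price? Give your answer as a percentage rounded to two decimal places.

6.61%

P = D₀(1+g)/(r−g) ⇒ P(r−g) = D₀(1+g) ⇒ g(P+D₀) = P·r − D₀
g = (P·r − D₀)/(P + D₀) = (155,555.08×0.149 − 12,100.00) / (155,555.08 + 12,100.00) = 0.066074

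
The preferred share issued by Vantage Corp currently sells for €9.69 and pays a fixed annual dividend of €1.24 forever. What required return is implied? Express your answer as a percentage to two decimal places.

12.80%

P = C/r ⇒ r = C/P = €1.24/€9.69 = 0.127967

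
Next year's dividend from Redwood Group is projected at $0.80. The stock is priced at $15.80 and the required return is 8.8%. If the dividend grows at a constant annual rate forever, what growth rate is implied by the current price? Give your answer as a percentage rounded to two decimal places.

P = D₁/(r−g) ⇒ g = r − D₁/P = 0.088 − $0.80/$15.80 = 0.037367

3.74%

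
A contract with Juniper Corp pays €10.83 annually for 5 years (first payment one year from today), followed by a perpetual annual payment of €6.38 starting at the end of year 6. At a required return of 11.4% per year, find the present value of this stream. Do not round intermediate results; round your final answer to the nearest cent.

€72.25

PV of 5-year annuity: €10.83 × [1 − (1+0.114)^−5] / 0.114 = 39.62705
Perpetuity value at year 5: €6.38 / 0.114 = 55.96491
PV of perpetuity: 55.96491 / (1+0.114)^5 = 32.62044
Total PV = 39.62705 + 32.62044 = 72.24750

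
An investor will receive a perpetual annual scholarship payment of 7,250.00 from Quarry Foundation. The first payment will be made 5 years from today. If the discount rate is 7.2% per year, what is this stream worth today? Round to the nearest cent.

Value at end of year 4: C / r = 7,250.00 / 0.072 = 100,694.4444
Discount to today: PV = 100,694.4444 / (1 + 0.072)^4 = 100,694.4444 / 1.320624 = 76,247.63

76247.63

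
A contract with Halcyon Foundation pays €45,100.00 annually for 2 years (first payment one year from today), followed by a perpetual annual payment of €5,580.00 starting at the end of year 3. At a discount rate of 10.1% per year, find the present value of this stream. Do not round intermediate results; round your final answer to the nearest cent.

€123744.02

PV of 2-year annuity: €45,100.00 × [1 − (1+0.101)^−2] / 0.101 = 78167.81210
Perpetuity value at year 2: €5,580.00 / 0.101 = 55247.52475
PV of perpetuity: 55247.52475 / (1+0.101)^2 = 45576.20787
Total PV = 78167.81210 + 45576.20787 = 123744.01997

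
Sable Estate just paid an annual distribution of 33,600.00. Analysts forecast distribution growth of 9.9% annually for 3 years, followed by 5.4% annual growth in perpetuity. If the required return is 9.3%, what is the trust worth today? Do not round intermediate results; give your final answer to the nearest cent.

D_1 = 36926.40000
D_2 = 40582.11360
D_3 = 44599.74285
Terminal value at year 3: TV = D_3×(1+g_2)/(r−g_2) = 47008.12896/0.039 = 1205336.64000
P_0 = D_1/(1+r)^1 + D_2/(1+r)^2 + D_3/(1+r)^3 + TV/(1+r)^3
    = 33784.44648 + 33969.90547 + 34156.38254 + 923098.13315 = 1025008.86763

1025008.87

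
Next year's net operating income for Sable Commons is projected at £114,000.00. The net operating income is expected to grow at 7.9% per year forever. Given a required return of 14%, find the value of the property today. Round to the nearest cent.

£1868852.46

Growing perpetuity: P = D₁ / (r − g) = £114,000.0000 / (0.14 − 0.079) = £1,868,852.46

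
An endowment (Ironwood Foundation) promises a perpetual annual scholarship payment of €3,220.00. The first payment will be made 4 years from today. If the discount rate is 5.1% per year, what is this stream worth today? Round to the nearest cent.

€54384.80

Value at end of year 3: C / r = €3,220.00 / 0.051 = €63,137.2549
Discount to today: PV = €63,137.2549 / (1 + 0.051)^3 = €63,137.2549 / 1.160936 = €54,384.80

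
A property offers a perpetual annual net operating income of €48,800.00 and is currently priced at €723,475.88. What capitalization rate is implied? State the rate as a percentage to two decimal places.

6.75%

P = C/r ⇒ r = C/P = €48,800.00/€723,475.88 = 0.067452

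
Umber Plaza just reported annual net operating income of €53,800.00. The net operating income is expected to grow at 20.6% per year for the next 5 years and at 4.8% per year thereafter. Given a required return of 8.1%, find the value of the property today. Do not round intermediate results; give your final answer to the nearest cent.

D_1 = 64882.80000
D_2 = 78248.65680
D_3 = 94367.88010
D_4 = 113807.66340
D_5 = 137252.04206
Terminal value at year 5: TV = D_5×(1+g_2)/(r−g_2) = 143840.14008/0.033 = 4358792.12368
P_0 = D_1/(1+r)^1 + D_2/(1+r)^2 + D_3/(1+r)^3 + D_4/(1+r)^4 + D_5/(1+r)^5 + TV/(1+r)^5
    = 60021.09158 + 66961.55083 + 74704.56087 + 83342.92360 + 92980.17193 + 2952824.85414 = 3330835.15295

€3330835.15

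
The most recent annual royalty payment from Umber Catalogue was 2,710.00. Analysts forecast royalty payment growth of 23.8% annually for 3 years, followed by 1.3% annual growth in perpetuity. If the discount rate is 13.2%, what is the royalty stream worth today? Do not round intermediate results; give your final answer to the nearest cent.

D_1 = 3354.98000
D_2 = 4153.46524
D_3 = 5141.98997
Terminal value at year 3: TV = D_3×(1+g_2)/(r−g_2) = 5208.83584/0.119 = 43771.72972
P_0 = D_1/(1+r)^1 + D_2/(1+r)^2 + D_3/(1+r)^3 + TV/(1+r)^3
    = 2963.76325 + 3241.28878 + 3544.80169 + 30175.49676 = 39925.35049

39925.35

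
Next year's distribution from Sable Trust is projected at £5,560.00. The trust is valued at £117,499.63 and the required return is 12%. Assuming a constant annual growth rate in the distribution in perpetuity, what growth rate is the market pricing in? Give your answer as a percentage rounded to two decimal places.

P = D₁/(r−g) ⇒ g = r − D₁/P = 0.12 − £5,560.00/£117,499.63 = 0.072681

7.27%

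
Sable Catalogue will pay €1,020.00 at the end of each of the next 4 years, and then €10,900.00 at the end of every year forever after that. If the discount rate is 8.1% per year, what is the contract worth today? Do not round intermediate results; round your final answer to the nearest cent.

€101916.80

PV of 4-year annuity: €1,020.00 × [1 − (1+0.081)^−4] / 0.081 = 3370.86313
Perpetuity value at year 4: €10,900.00 / 0.081 = 134567.90123
PV of perpetuity: 134567.90123 / (1+0.081)^4 = 98545.93246
Total PV = 3370.86313 + 98545.93246 = 101916.79560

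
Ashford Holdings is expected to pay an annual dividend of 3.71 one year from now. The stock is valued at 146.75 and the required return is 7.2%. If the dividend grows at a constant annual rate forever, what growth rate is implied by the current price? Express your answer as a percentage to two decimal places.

P = D₁/(r−g) ⇒ g = r − D₁/P = 0.072 − 3.71/146.75 = 0.046719

4.67%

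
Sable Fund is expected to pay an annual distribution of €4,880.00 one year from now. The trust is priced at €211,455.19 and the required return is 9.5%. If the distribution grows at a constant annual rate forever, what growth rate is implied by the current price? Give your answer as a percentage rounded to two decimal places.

P = D₁/(r−g) ⇒ g = r − D₁/P = 0.095 − €4,880.00/€211,455.19 = 0.071922

7.19%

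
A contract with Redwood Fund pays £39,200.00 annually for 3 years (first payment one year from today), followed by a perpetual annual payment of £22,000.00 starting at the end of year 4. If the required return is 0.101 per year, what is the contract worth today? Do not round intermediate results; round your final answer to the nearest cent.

PV of 3-year annuity: £39,200.00 × [1 − (1+0.101)^−3] / 0.101 = 97313.23136
Perpetuity value at year 3: £22,000.00 / 0.101 = 217821.78218
PV of perpetuity: 217821.78218 / (1+0.101)^3 = 163207.21356
Total PV = 97313.23136 + 163207.21356 = 260520.44492

£260520.44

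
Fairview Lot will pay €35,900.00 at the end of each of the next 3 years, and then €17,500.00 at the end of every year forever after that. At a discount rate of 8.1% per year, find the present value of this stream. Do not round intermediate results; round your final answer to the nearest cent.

PV of 3-year annuity: €35,900.00 × [1 − (1+0.081)^−3] / 0.081 = 92351.09742
Perpetuity value at year 3: €17,500.00 / 0.081 = 216049.38272
PV of perpetuity: 216049.38272 / (1+0.081)^3 = 171031.43829
Total PV = 92351.09742 + 171031.43829 = 263382.53571

€263382.54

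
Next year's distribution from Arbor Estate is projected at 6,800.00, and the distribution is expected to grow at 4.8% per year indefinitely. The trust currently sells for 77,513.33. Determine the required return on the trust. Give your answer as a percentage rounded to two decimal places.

13.57%

P = D₁/(r − g) ⇒ r = D₁/P + g = 6,800.0000/77,513.33 + 0.048 = 0.087727 + 0.048 = 0.135727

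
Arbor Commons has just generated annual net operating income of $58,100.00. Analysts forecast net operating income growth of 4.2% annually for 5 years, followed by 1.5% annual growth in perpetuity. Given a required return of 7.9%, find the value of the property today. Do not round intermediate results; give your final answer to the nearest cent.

$1035862.64

D_1 = 60540.20000
D_2 = 63082.88840
D_3 = 65732.36971
D_4 = 68493.12924
D_5 = 71369.84067
Terminal value at year 5: TV = D_5×(1+g_2)/(r−g_2) = 72440.38828/0.064 = 1131881.06686
P_0 = D_1/(1+r)^1 + D_2/(1+r)^2 + D_3/(1+r)^3 + D_4/(1+r)^4 + D_5/(1+r)^5 + TV/(1+r)^5
    = 56107.69231 + 54183.70286 + 52325.68895 + 50531.38822 + 48798.61587 + 773915.54856 = 1035862.63677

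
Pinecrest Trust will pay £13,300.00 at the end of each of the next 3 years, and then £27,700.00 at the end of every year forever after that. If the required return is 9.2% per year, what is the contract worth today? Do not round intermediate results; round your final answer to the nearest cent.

PV of 3-year annuity: £13,300.00 × [1 − (1+0.092)^−3] / 0.092 = 33546.57850
Perpetuity value at year 3: £27,700.00 / 0.092 = 301086.95652
PV of perpetuity: 301086.95652 / (1+0.092)^3 = 231219.27048
Total PV = 33546.57850 + 231219.27048 = 264765.84898

£264765.85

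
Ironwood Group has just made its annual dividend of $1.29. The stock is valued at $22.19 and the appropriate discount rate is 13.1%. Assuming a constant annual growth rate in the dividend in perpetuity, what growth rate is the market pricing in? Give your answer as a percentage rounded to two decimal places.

6.89%

P = D₀(1+g)/(r−g) ⇒ P(r−g) = D₀(1+g) ⇒ g(P+D₀) = P·r − D₀
g = (P·r − D₀)/(P + D₀) = ($22.19×0.131 − $1.29) / ($22.19 + $1.29) = 0.068862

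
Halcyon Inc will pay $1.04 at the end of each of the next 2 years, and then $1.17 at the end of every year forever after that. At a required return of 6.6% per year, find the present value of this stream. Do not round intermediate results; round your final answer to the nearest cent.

PV of 2-year annuity: $1.04 × [1 − (1+0.066)^−2] / 0.066 = 1.89082
Perpetuity value at year 2: $1.17 / 0.066 = 17.72727
PV of perpetuity: 17.72727 / (1+0.066)^2 = 15.60010
Total PV = 1.89082 + 15.60010 = 17.49092

$17.49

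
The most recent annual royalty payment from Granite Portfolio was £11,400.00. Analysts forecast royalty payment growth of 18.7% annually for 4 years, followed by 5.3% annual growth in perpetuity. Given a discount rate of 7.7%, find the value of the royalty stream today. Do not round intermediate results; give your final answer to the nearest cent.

D_1 = 13531.80000
D_2 = 16062.24660
D_3 = 19065.88671
D_4 = 22631.20753
Terminal value at year 4: TV = D_4×(1+g_2)/(r−g_2) = 23830.66153/0.024 = 992944.23037
P_0 = D_1/(1+r)^1 + D_2/(1+r)^2 + D_3/(1+r)^3 + D_4/(1+r)^4 + TV/(1+r)^4
    = 12564.34540 + 13847.61188 + 15261.94550 + 16820.73287 + 738009.65487 = 796504.29053

£796504.29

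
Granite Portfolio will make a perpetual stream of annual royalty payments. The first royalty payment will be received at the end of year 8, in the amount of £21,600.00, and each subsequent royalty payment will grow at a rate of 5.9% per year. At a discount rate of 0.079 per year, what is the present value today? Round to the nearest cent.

Value at end of year 7: C₁ / (r − g) = £21,600.00 / (0.079 − 0.059) = £1,080,000.0000
Discount to today: PV = £1,080,000.0000 / (1 + 0.079)^7 = £1,080,000.0000 / 1.702747 = £634,269.23

£634269.23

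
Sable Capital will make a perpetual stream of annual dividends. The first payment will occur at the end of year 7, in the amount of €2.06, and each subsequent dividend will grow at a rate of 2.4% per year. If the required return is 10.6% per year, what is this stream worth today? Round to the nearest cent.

Value at end of year 6: C₁ / (r − g) = €2.06 / (0.106 − 0.024) = €25.1220
Discount to today: PV = €25.1220 / (1 + 0.106)^6 = €25.1220 / 1.830336 = €13.73

€13.73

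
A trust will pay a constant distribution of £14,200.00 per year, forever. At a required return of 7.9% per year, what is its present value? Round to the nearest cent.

Level perpetuity: PV = C / r = £14,200.00 / 0.079 = £179,746.84

£179746.84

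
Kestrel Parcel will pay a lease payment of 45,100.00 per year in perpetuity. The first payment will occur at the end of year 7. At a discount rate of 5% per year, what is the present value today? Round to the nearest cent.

673086.29

Value at end of year 6: C / r = 45,100.00 / 0.05 = 902,000.0000
Discount to today: PV = 902,000.0000 / (1 + 0.05)^6 = 902,000.0000 / 1.340096 = 673,086.29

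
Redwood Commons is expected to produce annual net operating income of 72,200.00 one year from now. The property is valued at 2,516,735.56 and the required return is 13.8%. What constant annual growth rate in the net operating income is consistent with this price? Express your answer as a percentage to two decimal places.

10.93%

P = D₁/(r−g) ⇒ g = r − D₁/P = 0.138 − 72,200.00/2,516,735.56 = 0.109312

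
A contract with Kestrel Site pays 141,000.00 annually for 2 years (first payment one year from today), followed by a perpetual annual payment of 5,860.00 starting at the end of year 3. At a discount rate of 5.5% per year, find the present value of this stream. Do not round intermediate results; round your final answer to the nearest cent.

PV of 2-year annuity: 141,000.00 × [1 − (1+0.055)^−2] / 0.055 = 260331.07972
Perpetuity value at year 2: 5,860.00 / 0.055 = 106545.45455
PV of perpetuity: 106545.45455 / (1+0.055)^2 = 95726.02102
Total PV = 260331.07972 + 95726.02102 = 356057.10073

356057.10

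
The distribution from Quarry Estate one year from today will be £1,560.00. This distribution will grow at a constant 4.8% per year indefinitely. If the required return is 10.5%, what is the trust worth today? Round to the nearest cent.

Growing perpetuity: P = D₁ / (r − g) = £1,560.0000 / (0.105 − 0.048) = £27,368.42

£27368.42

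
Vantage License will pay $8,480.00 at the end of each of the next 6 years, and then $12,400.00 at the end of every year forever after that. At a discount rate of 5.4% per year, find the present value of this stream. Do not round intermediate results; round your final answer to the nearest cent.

PV of 6-year annuity: $8,480.00 × [1 − (1+0.054)^−6] / 0.054 = 42496.70779
Perpetuity value at year 6: $12,400.00 / 0.054 = 229629.62963
PV of perpetuity: 229629.62963 / (1+0.054)^6 = 167488.21730
Total PV = 42496.70779 + 167488.21730 = 209984.92509

$209984.93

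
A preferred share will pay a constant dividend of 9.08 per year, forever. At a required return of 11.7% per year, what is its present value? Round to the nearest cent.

77.61

Level perpetuity: PV = C / r = 9.08 / 0.117 = 77.61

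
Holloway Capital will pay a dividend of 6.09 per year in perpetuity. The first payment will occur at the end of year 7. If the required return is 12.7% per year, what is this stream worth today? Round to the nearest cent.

Value at end of year 6: C / r = 6.09 / 0.127 = 47.9528
Discount to today: PV = 47.9528 / (1 + 0.127)^6 = 47.9528 / 2.049007 = 23.40

23.40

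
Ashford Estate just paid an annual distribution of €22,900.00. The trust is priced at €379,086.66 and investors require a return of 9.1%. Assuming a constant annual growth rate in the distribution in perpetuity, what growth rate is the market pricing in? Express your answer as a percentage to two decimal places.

P = D₀(1+g)/(r−g) ⇒ P(r−g) = D₀(1+g) ⇒ g(P+D₀) = P·r − D₀
g = (P·r − D₀)/(P + D₀) = (€379,086.66×0.091 − €22,900.00) / (€379,086.66 + €22,900.00) = 0.028849

2.88%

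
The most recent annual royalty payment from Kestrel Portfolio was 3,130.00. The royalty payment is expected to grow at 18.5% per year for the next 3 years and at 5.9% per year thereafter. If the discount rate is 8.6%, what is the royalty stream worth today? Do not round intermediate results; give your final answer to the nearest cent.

D_1 = 3709.05000
D_2 = 4395.22425
D_3 = 5208.34074
Terminal value at year 3: TV = D_3×(1+g_2)/(r−g_2) = 5515.63284/0.027 = 204282.69777
P_0 = D_1/(1+r)^1 + D_2/(1+r)^2 + D_3/(1+r)^3 + TV/(1+r)^3
    = 3415.33149 + 3726.67387 + 4066.39828 + 159493.17692 = 170701.58055

170701.58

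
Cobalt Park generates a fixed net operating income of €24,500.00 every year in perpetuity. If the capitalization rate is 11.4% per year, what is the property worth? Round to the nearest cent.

€214912.28

Level perpetuity: PV = C / r = €24,500.00 / 0.114 = €214,912.28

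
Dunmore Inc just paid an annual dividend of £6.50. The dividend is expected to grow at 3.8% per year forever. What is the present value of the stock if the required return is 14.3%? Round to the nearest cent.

D₁ = D₀ × (1 + g) = £6.50 × 1.038 = £6.7470
Growing perpetuity: P = D₁ / (r − g) = £6.7470 / (0.143 − 0.038) = £64.26

£64.26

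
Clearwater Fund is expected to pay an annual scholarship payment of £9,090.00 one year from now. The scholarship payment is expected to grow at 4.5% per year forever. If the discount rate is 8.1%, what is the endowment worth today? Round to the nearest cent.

£252500.00

Growing perpetuity: P = D₁ / (r − g) = £9,090.0000 / (0.081 − 0.045) = £252,500.00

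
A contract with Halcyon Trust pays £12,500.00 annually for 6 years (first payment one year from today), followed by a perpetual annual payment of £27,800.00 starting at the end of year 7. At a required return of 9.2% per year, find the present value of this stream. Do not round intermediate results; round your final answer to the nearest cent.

£233946.70

PV of 6-year annuity: £12,500.00 × [1 − (1+0.092)^−6] / 0.092 = 55741.18651
Perpetuity value at year 6: £27,800.00 / 0.092 = 302173.91304
PV of perpetuity: 302173.91304 / (1+0.092)^6 = 178205.51424
Total PV = 55741.18651 + 178205.51424 = 233946.70076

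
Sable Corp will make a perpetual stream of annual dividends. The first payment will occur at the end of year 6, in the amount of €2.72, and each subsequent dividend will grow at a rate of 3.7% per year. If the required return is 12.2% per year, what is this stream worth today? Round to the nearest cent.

Value at end of year 5: C₁ / (r − g) = €2.72 / (0.122 − 0.037) = €32.0000
Discount to today: PV = €32.0000 / (1 + 0.122)^5 = €32.0000 / 1.778133 = €18.00

€18.00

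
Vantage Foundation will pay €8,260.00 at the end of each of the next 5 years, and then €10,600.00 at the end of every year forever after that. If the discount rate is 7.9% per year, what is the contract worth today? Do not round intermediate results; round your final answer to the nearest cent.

€124809.60

PV of 5-year annuity: €8,260.00 × [1 − (1+0.079)^−5] / 0.079 = 33066.89033
Perpetuity value at year 5: €10,600.00 / 0.079 = 134177.21519
PV of perpetuity: 134177.21519 / (1+0.079)^5 = 91742.70702
Total PV = 33066.89033 + 91742.70702 = 124809.59735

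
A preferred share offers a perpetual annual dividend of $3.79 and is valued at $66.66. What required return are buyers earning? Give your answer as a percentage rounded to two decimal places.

P = C/r ⇒ r = C/P = $3.79/$66.66 = 0.056856

5.69%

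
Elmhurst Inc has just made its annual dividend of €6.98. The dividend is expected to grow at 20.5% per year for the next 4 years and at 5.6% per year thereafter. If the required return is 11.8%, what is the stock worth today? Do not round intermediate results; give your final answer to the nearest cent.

€194.23

D_1 = 8.41090
D_2 = 10.13513
D_3 = 12.21284
D_4 = 14.71647
Terminal value at year 4: TV = D_4×(1+g_2)/(r−g_2) = 15.54059/0.062 = 250.65469
P_0 = D_1/(1+r)^1 + D_2/(1+r)^2 + D_3/(1+r)^3 + D_4/(1+r)^4 + TV/(1+r)^4
    = 7.52317 + 8.10860 + 8.73959 + 9.41969 + 160.43851 = 194.22956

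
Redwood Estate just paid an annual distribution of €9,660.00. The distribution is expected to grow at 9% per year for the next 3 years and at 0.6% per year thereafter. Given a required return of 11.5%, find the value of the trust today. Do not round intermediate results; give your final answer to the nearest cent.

D_1 = 10529.40000
D_2 = 11477.04600
D_3 = 12509.98014
Terminal value at year 3: TV = D_3×(1+g_2)/(r−g_2) = 12585.04002/0.109 = 115459.08276
P_0 = D_1/(1+r)^1 + D_2/(1+r)^2 + D_3/(1+r)^3 + TV/(1+r)^3
    = 9443.40807 + 9231.67246 + 9024.68429 + 83292.04035 = 110991.80518

€110991.81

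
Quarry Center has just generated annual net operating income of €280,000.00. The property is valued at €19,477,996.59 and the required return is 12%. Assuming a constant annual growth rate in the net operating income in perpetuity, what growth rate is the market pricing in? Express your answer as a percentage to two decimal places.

10.41%

P = D₀(1+g)/(r−g) ⇒ P(r−g) = D₀(1+g) ⇒ g(P+D₀) = P·r − D₀
g = (P·r − D₀)/(P + D₀) = (€19,477,996.59×0.12 − €280,000.00) / (€19,477,996.59 + €280,000.00) = 0.104128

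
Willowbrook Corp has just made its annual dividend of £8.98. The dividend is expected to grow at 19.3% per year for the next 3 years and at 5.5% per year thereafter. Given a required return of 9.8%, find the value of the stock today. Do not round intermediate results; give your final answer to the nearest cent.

£314.48

D_1 = 10.71314
D_2 = 12.78078
D_3 = 15.24747
Terminal value at year 3: TV = D_3×(1+g_2)/(r−g_2) = 16.08608/0.043 = 374.09480
P_0 = D_1/(1+r)^1 + D_2/(1+r)^2 + D_3/(1+r)^3 + TV/(1+r)^3
    = 9.75696 + 10.60114 + 11.51836 + 282.60162 = 314.47808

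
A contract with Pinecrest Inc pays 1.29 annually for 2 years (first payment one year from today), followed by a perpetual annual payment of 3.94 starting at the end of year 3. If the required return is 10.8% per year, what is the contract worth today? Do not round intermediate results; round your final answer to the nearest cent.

31.93

PV of 2-year annuity: 1.29 × [1 − (1+0.108)^−2] / 0.108 = 2.21504
Perpetuity value at year 2: 3.94 / 0.108 = 36.48148
PV of perpetuity: 36.48148 / (1+0.108)^2 = 29.71618
Total PV = 2.21504 + 29.71618 = 31.93121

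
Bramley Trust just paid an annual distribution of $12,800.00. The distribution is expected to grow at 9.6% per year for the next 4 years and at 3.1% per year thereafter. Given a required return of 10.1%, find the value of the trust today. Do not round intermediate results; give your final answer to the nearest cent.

$235745.69

D_1 = 14028.80000
D_2 = 15375.56480
D_3 = 16851.61902
D_4 = 18469.37445
Terminal value at year 4: TV = D_4×(1+g_2)/(r−g_2) = 19041.92505/0.07 = 272027.50078
P_0 = D_1/(1+r)^1 + D_2/(1+r)^2 + D_3/(1+r)^3 + D_4/(1+r)^4 + TV/(1+r)^4
    = 12741.87103 + 12684.00604 + 12626.40383 + 12569.06321 + 185124.34530 = 235745.68940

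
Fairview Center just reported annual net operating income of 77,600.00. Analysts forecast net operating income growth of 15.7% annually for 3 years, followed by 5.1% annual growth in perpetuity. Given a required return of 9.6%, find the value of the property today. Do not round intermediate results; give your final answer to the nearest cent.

2391851.45

D_1 = 89783.20000
D_2 = 103879.16240
D_3 = 120188.19090
Terminal value at year 3: TV = D_3×(1+g_2)/(r−g_2) = 126317.78863/0.045 = 2807061.96961
P_0 = D_1/(1+r)^1 + D_2/(1+r)^2 + D_3/(1+r)^3 + TV/(1+r)^3
    = 81918.97810 + 86478.33728 + 91291.45642 + 2132162.68221 = 2391851.45402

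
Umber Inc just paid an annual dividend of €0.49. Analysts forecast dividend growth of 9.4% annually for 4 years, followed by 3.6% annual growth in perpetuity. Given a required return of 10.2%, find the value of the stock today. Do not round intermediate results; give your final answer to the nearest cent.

€9.40

D_1 = 0.53606
D_2 = 0.58645
D_3 = 0.64158
D_4 = 0.70188
Terminal value at year 4: TV = D_4×(1+g_2)/(r−g_2) = 0.72715/0.066 = 11.01745
P_0 = D_1/(1+r)^1 + D_2/(1+r)^2 + D_3/(1+r)^3 + D_4/(1+r)^4 + TV/(1+r)^4
    = 0.48644 + 0.48291 + 0.47941 + 0.47593 + 7.47059 = 9.39527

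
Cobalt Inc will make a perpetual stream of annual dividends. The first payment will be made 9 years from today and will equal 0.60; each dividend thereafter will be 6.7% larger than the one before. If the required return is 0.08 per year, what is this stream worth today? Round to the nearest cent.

Value at end of year 8: C₁ / (r − g) = 0.60 / (0.08 − 0.067) = 46.1538
Discount to today: PV = 46.1538 / (1 + 0.08)^8 = 46.1538 / 1.850930 = 24.94

24.94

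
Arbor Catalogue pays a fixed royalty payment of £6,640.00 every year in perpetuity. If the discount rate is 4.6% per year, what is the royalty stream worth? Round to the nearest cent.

Level perpetuity: PV = C / r = £6,640.00 / 0.046 = £144,347.83

£144347.83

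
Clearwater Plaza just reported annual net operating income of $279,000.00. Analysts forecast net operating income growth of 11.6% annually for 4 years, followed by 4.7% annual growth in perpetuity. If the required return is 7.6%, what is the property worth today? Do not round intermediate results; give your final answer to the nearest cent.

D_1 = 311364.00000
D_2 = 347482.22400
D_3 = 387790.16198
D_4 = 432773.82077
Terminal value at year 4: TV = D_4×(1+g_2)/(r−g_2) = 453114.19035/0.029 = 15624627.25347
P_0 = D_1/(1+r)^1 + D_2/(1+r)^2 + D_3/(1+r)^3 + D_4/(1+r)^4 + TV/(1+r)^4
    = 289371.74721 + 300129.06123 + 311286.27541 + 322858.25591 + 11656296.34251 = 12879941.68227

$12879941.68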